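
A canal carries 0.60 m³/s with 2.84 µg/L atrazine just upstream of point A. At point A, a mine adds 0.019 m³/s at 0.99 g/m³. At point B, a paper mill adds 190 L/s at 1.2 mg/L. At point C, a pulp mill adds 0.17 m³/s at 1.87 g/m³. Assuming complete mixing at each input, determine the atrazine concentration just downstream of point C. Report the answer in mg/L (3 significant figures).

2.84 µg/L = 0.00284 mg/L.
After input A: C = (0.6·0.00284 + 0.019·0.99) / 0.619 = 0.03314 mg/L.
190 L/s = 0.19 m³/s.
After input B: C = (0.619·0.03314 + 0.19·1.2) / 0.809 = 0.3072 mg/L.
After input C: C = (0.809·0.3072 + 0.17·1.87) / 0.979 = 0.5786 mg/L.

0.579 mg/L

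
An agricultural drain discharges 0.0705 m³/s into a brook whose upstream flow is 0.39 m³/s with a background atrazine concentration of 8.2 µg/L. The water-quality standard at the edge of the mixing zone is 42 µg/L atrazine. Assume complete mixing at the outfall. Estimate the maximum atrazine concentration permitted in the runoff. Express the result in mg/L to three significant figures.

0.229 mg/L

8.2 µg/L = 0.0082 mg/L.
42 µg/L = 0.042 mg/L.
Mass balance: 0.042·0.4605 = 0.0705·Cₑ + 0.39·0.0082.
Cₑ = (0.01934 − 0.003198) / 0.0705 = 0.229 mg/L.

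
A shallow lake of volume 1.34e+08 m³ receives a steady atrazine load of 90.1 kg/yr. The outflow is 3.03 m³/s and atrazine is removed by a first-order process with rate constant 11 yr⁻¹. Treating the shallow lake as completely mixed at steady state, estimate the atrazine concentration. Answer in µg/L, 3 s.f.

Outflow Q = 3.03 m³/s × 3.156e+07 s/yr = 9.562e+07 m³/yr.
Steady-state CSTR mass balance: W = Q·C + k·V·C, so C = W/(Q + kV).
Q + kV = 9.562e+07 + 11·1.34e+08 = 1.57e+09 m³/yr.
C = 90.1/1.57e+09 = 5.74e-08 kg/m³ = 5.74e-05 mg/L = 0.0574 µg/L.

0.0574 µg/L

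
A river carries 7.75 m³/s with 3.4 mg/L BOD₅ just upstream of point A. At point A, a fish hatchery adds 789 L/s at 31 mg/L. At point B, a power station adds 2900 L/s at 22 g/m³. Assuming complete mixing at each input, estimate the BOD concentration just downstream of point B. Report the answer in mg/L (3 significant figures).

10.0 mg/L

789 L/s = 0.789 m³/s.
After input A: C = (7.75·3.4 + 0.789·31) / 8.539 = 5.95 mg/L.
2900 L/s = 2.9 m³/s.
After input B: C = (8.539·5.95 + 2.9·22) / 11.44 = 10.02 mg/L.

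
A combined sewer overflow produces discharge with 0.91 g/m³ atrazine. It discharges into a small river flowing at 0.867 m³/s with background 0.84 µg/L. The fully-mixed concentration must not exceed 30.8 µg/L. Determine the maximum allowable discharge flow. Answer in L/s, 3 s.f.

0.84 µg/L = 0.00084 mg/L.
30.8 µg/L = 0.0308 mg/L.
Mass balance at complete mixing: C_std·(Q_w + Q_r) = Q_w·C_e + Q_r·C_b.
Rearranging, Q_w = Q_r·(C_std − C_b)/(C_e − C_std) = 0.867·(0.0308 − 0.00084) / (0.91 − 0.0308) = 0.02954 m³/s.
= 29.54 L/s.

29.5 L/s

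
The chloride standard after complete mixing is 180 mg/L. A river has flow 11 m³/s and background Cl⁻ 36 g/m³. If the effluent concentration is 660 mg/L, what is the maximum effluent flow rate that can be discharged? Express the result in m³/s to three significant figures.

3.30 m³/s

Mass balance at complete mixing: C_std·(Q_w + Q_r) = Q_w·C_e + Q_r·C_b.
Rearranging, Q_w = Q_r·(C_std − C_b)/(C_e − C_std) = 11·(180 − 36) / (660 − 180) = 3.3 m³/s.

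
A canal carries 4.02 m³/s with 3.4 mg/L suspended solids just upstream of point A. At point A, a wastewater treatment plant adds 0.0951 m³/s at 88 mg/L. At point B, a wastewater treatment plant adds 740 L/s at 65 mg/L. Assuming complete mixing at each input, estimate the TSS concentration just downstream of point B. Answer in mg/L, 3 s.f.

After input A: C = (4.02·3.4 + 0.0951·88) / 4.115 = 5.355 mg/L.
740 L/s = 0.74 m³/s.
After input B: C = (4.115·5.355 + 0.74·65) / 4.855 = 14.45 mg/L.

14.4 mg/L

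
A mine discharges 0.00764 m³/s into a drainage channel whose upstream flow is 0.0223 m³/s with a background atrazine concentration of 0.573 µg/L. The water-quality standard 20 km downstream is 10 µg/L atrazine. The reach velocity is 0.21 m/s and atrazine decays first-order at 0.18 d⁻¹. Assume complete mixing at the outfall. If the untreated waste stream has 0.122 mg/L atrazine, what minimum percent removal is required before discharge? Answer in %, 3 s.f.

0.573 µg/L = 0.000573 mg/L.
10 µg/L = 0.01 mg/L.
Travel time to the compliance point: t = 2e+04/0.21 = 9.524e+04 s = 1.102 d; decay factor exp(−0.18·1.102) = 0.82.
So the concentration just after mixing may be at most 0.01/0.82 = 0.01219 mg/L.
Mass balance: 0.01219·0.02994 = 0.00764·Cₑ + 0.0223·0.000573.
Cₑ = (0.0003651 − 1.278e-05) / 0.00764 = 0.04612 mg/L.
Required removal = 1 − 0.04612/0.122 = 62.2 %.

62.2 %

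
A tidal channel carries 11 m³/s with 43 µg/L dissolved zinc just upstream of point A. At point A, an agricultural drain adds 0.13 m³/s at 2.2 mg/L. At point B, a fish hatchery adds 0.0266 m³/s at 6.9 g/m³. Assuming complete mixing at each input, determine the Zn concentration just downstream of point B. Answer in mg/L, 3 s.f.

43 µg/L = 0.043 mg/L.
After input A: C = (11·0.043 + 0.13·2.2) / 11.13 = 0.06819 mg/L.
After input B: C = (11.13·0.06819 + 0.0266·6.9) / 11.16 = 0.08448 mg/L.

0.0845 mg/L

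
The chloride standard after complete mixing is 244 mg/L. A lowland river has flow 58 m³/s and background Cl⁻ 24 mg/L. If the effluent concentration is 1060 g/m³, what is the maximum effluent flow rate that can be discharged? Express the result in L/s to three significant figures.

Mass balance at complete mixing: C_std·(Q_w + Q_r) = Q_w·C_e + Q_r·C_b.
Rearranging, Q_w = Q_r·(C_std − C_b)/(C_e − C_std) = 58·(244 − 24) / (1060 − 244) = 15.64 m³/s.
= 1.564e+04 L/s.

15600 L/s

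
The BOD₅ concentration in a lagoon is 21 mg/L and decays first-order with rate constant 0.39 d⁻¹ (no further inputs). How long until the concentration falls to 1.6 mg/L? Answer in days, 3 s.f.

6.60 d

t = ln(C₀/C)/k = ln(21/1.6)/0.39 = 2.575/0.39 = 6.601 d.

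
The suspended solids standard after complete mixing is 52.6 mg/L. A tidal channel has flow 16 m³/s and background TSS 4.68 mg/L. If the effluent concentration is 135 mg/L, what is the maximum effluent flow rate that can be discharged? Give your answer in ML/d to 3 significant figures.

Mass balance at complete mixing: C_std·(Q_w + Q_r) = Q_w·C_e + Q_r·C_b.
Rearranging, Q_w = Q_r·(C_std − C_b)/(C_e − C_std) = 16·(52.6 − 4.68) / (135 − 52.6) = 9.305 m³/s.
= 803.9 ML/d.

804 ML/d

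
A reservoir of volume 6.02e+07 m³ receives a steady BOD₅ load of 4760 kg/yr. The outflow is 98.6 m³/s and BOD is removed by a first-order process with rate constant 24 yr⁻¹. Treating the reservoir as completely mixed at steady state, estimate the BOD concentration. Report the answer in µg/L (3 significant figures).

1.04 µg/L

Outflow Q = 98.6 m³/s × 3.156e+07 s/yr = 3.112e+09 m³/yr.
Steady-state CSTR mass balance: W = Q·C + k·V·C, so C = W/(Q + kV).
Q + kV = 3.112e+09 + 24·6.02e+07 = 4.556e+09 m³/yr.
C = 4760/4.556e+09 = 1.045e-06 kg/m³ = 0.001045 mg/L = 1.045 µg/L.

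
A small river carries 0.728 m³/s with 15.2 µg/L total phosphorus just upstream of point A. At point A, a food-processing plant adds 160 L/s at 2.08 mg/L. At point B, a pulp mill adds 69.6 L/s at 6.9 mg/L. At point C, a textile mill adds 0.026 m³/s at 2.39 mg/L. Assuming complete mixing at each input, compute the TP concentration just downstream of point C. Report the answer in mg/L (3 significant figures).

15.2 µg/L = 0.0152 mg/L.
160 L/s = 0.16 m³/s.
After input A: C = (0.728·0.0152 + 0.16·2.08) / 0.888 = 0.3872 mg/L.
69.6 L/s = 0.0696 m³/s.
After input B: C = (0.888·0.3872 + 0.0696·6.9) / 0.9576 = 0.8606 mg/L.
After input C: C = (0.9576·0.8606 + 0.026·2.39) / 0.9836 = 0.901 mg/L.

0.901 mg/L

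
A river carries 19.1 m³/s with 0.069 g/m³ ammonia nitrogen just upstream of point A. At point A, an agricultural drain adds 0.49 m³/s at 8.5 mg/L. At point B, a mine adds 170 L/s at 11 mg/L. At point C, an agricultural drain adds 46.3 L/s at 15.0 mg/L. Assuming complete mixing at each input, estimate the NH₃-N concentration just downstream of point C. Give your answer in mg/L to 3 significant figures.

0.406 mg/L

After input A: C = (19.1·0.069 + 0.49·8.5) / 19.59 = 0.2799 mg/L.
170 L/s = 0.17 m³/s.
After input B: C = (19.59·0.2799 + 0.17·11) / 19.76 = 0.3721 mg/L.
46.3 L/s = 0.0463 m³/s.
After input C: C = (19.76·0.3721 + 0.0463·15) / 19.81 = 0.4063 mg/L.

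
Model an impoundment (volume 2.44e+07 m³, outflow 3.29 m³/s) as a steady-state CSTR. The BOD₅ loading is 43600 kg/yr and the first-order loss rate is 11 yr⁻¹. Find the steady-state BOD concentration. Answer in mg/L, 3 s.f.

Outflow Q = 3.29 m³/s × 3.156e+07 s/yr = 1.038e+08 m³/yr.
Steady-state CSTR mass balance: W = Q·C + k·V·C, so C = W/(Q + kV).
Q + kV = 1.038e+08 + 11·2.44e+07 = 3.722e+08 m³/yr.
C = 43600/3.722e+08 = 0.0001171 kg/m³ = 0.1171 mg/L.

0.117 mg/L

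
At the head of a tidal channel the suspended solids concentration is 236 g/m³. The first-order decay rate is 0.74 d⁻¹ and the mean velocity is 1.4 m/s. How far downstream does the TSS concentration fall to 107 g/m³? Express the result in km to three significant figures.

129 km

From C = C₀·e^(−kt), t = ln(C₀/C)/k = ln(236/107)/0.74 = 0.791/0.74 = 1.069 d.
Distance = v·t = 1.4 m/s × 9.235e+04 s = 1.293e+05 m = 129.3 km.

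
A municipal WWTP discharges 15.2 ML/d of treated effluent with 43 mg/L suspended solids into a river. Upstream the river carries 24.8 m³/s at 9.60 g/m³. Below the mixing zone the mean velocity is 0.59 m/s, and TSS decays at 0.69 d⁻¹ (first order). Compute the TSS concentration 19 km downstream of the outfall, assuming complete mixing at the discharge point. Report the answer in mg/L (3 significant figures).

7.60 mg/L

15.2 ML/d = 0.1759 m³/s.
After complete mixing, C₀ = (0.1759·43 + 24.8·9.6) / 24.98 = 9.835 mg/L.
Travel time t = 1.9e+04 m / 0.59 m/s = 3.22e+04 s = 0.3727 d.
C = 9.835·exp(−0.69·0.3727) = 9.835·0.7732 = 7.605 mg/L.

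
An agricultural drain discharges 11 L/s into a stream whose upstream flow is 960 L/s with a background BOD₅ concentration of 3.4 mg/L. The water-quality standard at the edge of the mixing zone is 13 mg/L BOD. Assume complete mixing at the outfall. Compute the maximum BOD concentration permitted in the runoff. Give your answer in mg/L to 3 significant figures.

851 mg/L

11 L/s = 0.011 m³/s.
960 L/s = 0.96 m³/s.
Mass balance: 13·0.971 = 0.011·Cₑ + 0.96·3.4.
Cₑ = (12.62 − 3.264) / 0.011 = 850.8 mg/L.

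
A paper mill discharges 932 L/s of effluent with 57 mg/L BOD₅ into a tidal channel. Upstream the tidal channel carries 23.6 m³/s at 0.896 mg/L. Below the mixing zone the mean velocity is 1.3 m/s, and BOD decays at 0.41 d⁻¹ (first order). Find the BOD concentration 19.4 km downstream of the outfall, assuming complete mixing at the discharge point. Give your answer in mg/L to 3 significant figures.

2.82 mg/L

932 L/s = 0.932 m³/s.
After complete mixing, C₀ = (0.932·57 + 23.6·0.896) / 24.53 = 3.027 mg/L.
Travel time t = 1.94e+04 m / 1.3 m/s = 1.492e+04 s = 0.1727 d.
C = 3.027·exp(−0.41·0.1727) = 3.027·0.9316 = 2.82 mg/L.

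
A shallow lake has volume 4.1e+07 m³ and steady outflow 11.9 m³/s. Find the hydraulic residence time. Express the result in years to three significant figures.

Q = 11.9 m³/s × 3.156e+07 s/yr = 3.755e+08 m³/yr.
Hydraulic residence time τ = V/Q = 4.1e+07/3.755e+08 = 0.1092 yr.

0.109 yr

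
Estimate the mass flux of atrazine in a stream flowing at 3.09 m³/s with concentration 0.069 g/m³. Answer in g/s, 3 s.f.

Mass flux = Q·C = 3.09 m³/s × 0.069 g/m³ = 0.2132 g/s.

0.213 g/s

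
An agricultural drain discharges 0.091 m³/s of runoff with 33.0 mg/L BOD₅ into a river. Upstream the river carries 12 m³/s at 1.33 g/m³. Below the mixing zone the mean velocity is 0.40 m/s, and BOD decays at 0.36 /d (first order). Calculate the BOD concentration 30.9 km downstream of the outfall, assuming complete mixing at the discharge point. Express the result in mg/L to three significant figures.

1.14 mg/L

After complete mixing, C₀ = (0.091·33 + 12·1.33) / 12.09 = 1.568 mg/L.
Travel time t = 3.09e+04 m / 0.40 m/s = 7.725e+04 s = 0.8941 d.
C = 1.568·exp(−0.36·0.8941) = 1.568·0.7248 = 1.137 mg/L.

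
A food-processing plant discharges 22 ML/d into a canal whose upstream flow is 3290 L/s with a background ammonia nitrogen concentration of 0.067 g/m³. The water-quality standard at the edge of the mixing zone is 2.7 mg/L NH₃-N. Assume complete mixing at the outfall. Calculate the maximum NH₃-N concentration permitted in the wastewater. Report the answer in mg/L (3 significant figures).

22 ML/d = 0.2546 m³/s.
3290 L/s = 3.29 m³/s.
Mass balance: 2.7·3.545 = 0.2546·Cₑ + 3.29·0.067.
Cₑ = (9.571 − 0.2204) / 0.2546 = 36.72 mg/L.

36.7 mg/L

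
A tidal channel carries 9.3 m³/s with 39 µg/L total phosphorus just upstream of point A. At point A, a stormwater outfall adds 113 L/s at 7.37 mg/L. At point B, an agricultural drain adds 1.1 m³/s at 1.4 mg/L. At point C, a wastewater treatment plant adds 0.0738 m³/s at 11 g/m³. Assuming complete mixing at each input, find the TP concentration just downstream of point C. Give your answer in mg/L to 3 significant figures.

39 µg/L = 0.039 mg/L.
113 L/s = 0.113 m³/s.
After input A: C = (9.3·0.039 + 0.113·7.37) / 9.413 = 0.127 mg/L.
After input B: C = (9.413·0.127 + 1.1·1.4) / 10.51 = 0.2602 mg/L.
After input C: C = (10.51·0.2602 + 0.0738·11) / 10.59 = 0.3351 mg/L.

0.335 mg/L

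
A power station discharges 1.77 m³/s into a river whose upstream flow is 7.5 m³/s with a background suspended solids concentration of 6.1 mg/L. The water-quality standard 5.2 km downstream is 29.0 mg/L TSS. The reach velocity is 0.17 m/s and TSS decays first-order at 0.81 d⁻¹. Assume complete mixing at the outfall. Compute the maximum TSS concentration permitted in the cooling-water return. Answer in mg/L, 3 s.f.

Travel time to the compliance point: t = 5200/0.17 = 3.059e+04 s = 0.354 d; decay factor exp(−0.81·0.354) = 0.7507.
So the concentration just after mixing may be at most 29/0.7507 = 38.63 mg/L.
Mass balance: 38.63·9.27 = 1.77·Cₑ + 7.5·6.1.
Cₑ = (358.1 − 45.75) / 1.77 = 176.5 mg/L.

176 mg/L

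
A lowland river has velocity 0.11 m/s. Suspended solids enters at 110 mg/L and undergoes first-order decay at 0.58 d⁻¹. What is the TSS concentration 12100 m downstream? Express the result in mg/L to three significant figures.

Travel time t = 12100 m / 0.11 m/s = 1.21e+04/0.11 = 1.1e+05 s = 1.273 d.
First-order decay: C = 110·exp(−0.58·1.273) = 110·0.4779 = 52.57 mg/L.

52.6 mg/L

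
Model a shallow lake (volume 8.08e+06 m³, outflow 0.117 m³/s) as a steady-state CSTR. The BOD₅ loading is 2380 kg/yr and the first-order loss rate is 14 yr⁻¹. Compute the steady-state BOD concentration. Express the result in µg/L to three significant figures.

Outflow Q = 0.117 m³/s × 3.156e+07 s/yr = 3.692e+06 m³/yr.
Steady-state CSTR mass balance: W = Q·C + k·V·C, so C = W/(Q + kV).
Q + kV = 3.692e+06 + 14·8.08e+06 = 1.168e+08 m³/yr.
C = 2380/1.168e+08 = 2.037e-05 kg/m³ = 0.02037 mg/L = 20.37 µg/L.

20.4 µg/L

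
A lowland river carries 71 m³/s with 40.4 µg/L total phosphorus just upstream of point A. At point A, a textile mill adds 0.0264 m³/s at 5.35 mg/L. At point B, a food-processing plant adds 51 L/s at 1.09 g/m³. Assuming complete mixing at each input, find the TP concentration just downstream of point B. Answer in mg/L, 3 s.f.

40.4 µg/L = 0.0404 mg/L.
After input A: C = (71·0.0404 + 0.0264·5.35) / 71.03 = 0.04237 mg/L.
51 L/s = 0.051 m³/s.
After input B: C = (71.03·0.04237 + 0.051·1.09) / 71.08 = 0.04313 mg/L.

0.0431 mg/L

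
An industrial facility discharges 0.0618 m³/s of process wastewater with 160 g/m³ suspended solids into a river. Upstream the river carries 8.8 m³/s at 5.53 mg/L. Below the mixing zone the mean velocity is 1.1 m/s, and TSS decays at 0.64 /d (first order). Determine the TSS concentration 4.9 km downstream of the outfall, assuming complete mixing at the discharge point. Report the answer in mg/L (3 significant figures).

After complete mixing, C₀ = (0.0618·160 + 8.8·5.53) / 8.862 = 6.607 mg/L.
Travel time t = 4900 m / 1.1 m/s = 4455 s = 0.05156 d.
C = 6.607·exp(−0.64·0.05156) = 6.607·0.9675 = 6.393 mg/L.

6.39 mg/L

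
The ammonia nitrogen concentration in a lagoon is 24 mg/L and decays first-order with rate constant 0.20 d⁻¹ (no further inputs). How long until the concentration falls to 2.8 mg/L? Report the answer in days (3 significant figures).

t = ln(C₀/C)/k = ln(24/2.8)/0.20 = 2.148/0.20 = 10.74 d.

10.7 d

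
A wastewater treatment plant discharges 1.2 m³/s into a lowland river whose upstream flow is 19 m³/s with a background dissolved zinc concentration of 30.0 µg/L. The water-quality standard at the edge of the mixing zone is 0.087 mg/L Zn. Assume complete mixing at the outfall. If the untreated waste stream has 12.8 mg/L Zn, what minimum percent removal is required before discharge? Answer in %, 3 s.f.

92.3 %

30.0 µg/L = 0.03 mg/L.
Mass balance: 0.087·20.2 = 1.2·Cₑ + 19·0.03.
Cₑ = (1.757 − 0.57) / 1.2 = 0.9895 mg/L.
Required removal = 1 − 0.9895/12.8 = 92.27 %.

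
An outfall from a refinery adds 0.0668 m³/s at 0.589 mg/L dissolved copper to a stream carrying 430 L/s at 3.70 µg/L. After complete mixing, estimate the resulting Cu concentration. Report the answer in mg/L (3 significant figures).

430 L/s = 0.43 m³/s.
3.70 µg/L = 0.0037 mg/L.
Flow-weighted mixing gives C = (0.0668·0.589 + 0.43·0.0037) / (0.0668 + 0.43) = 0.04094/0.4968 = 0.0824 mg/L.

0.0824 mg/L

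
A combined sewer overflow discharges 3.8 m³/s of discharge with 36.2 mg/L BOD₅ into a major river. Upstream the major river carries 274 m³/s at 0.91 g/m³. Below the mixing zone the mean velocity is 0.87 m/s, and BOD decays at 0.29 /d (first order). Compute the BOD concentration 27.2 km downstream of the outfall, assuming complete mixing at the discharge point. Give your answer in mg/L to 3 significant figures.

After complete mixing, C₀ = (3.8·36.2 + 274·0.91) / 277.8 = 1.393 mg/L.
Travel time t = 2.72e+04 m / 0.87 m/s = 3.126e+04 s = 0.3619 d.
C = 1.393·exp(−0.29·0.3619) = 1.393·0.9004 = 1.254 mg/L.

1.25 mg/L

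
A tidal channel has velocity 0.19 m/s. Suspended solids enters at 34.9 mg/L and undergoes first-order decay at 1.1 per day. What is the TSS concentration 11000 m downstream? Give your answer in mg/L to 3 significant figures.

16.7 mg/L

Travel time t = 11000 m / 0.19 m/s = 1.1e+04/0.19 = 5.789e+04 s = 0.6701 d.
First-order decay: C = 34.9·exp(−1.1·0.6701) = 34.9·0.4785 = 16.7 mg/L.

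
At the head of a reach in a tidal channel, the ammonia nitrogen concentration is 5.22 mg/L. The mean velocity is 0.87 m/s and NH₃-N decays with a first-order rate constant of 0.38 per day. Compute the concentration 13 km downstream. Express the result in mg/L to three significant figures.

Travel time t = 13 km / 0.87 m/s = 1.3e+04/0.87 = 1.494e+04 s = 0.1729 d.
First-order decay: C = 5.22·exp(−0.38·0.1729) = 5.22·0.9364 = 4.888 mg/L.

4.89 mg/L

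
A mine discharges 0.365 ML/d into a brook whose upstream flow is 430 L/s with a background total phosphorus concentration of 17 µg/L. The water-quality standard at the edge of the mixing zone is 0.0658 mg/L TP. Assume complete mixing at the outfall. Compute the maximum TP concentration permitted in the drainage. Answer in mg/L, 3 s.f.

0.365 ML/d = 0.004225 m³/s.
430 L/s = 0.43 m³/s.
17 µg/L = 0.017 mg/L.
Mass balance: 0.0658·0.4342 = 0.004225·Cₑ + 0.43·0.017.
Cₑ = (0.02857 − 0.00731) / 0.004225 = 5.033 mg/L.

5.03 mg/L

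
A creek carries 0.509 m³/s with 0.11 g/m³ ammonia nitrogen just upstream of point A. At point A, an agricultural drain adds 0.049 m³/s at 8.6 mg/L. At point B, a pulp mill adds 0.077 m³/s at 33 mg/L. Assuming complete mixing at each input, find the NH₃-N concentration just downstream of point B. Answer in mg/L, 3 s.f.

After input A: C = (0.509·0.11 + 0.049·8.6) / 0.558 = 0.8555 mg/L.
After input B: C = (0.558·0.8555 + 0.077·33) / 0.635 = 4.753 mg/L.

4.75 mg/L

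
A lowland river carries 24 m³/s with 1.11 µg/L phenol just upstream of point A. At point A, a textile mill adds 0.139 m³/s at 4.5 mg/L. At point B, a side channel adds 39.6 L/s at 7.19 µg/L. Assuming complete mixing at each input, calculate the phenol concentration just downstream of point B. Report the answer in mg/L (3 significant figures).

1.11 µg/L = 0.00111 mg/L.
After input A: C = (24·0.00111 + 0.139·4.5) / 24.14 = 0.02702 mg/L.
39.6 L/s = 0.0396 m³/s.
7.19 µg/L = 0.00719 mg/L.
After input B: C = (24.14·0.02702 + 0.0396·0.00719) / 24.18 = 0.02698 mg/L.

0.0270 mg/L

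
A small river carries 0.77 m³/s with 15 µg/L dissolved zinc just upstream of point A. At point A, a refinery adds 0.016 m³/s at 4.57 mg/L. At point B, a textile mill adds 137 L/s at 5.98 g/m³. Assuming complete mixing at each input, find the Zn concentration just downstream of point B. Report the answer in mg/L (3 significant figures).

0.979 mg/L

15 µg/L = 0.015 mg/L.
After input A: C = (0.77·0.015 + 0.016·4.57) / 0.786 = 0.1077 mg/L.
137 L/s = 0.137 m³/s.
After input B: C = (0.786·0.1077 + 0.137·5.98) / 0.923 = 0.9793 mg/L.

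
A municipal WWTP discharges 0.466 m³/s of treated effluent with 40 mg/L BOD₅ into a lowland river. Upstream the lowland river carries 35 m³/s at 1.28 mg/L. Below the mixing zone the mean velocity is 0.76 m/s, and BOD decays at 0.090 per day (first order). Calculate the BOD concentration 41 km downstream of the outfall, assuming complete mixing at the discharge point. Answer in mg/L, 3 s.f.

1.69 mg/L

After complete mixing, C₀ = (0.466·40 + 35·1.28) / 35.47 = 1.789 mg/L.
Travel time t = 4.1e+04 m / 0.76 m/s = 5.395e+04 s = 0.6244 d.
C = 1.789·exp(−0.090·0.6244) = 1.789·0.9454 = 1.691 mg/L.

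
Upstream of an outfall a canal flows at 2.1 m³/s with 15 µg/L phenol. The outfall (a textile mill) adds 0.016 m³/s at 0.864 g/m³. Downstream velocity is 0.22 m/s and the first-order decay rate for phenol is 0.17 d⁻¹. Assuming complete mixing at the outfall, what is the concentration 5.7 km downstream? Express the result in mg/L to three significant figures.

0.0204 mg/L

15 µg/L = 0.015 mg/L.
After complete mixing, C₀ = (0.016·0.864 + 2.1·0.015) / 2.116 = 0.02142 mg/L.
Travel time t = 5700 m / 0.22 m/s = 2.591e+04 s = 0.2999 d.
C = 0.02142·exp(−0.17·0.2999) = 0.02142·0.9503 = 0.02036 mg/L.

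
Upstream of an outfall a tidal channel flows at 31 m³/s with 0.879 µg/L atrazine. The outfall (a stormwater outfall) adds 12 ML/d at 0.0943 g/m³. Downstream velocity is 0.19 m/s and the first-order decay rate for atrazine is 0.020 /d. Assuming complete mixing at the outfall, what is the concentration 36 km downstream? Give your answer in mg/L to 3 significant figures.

12 ML/d = 0.1389 m³/s.
0.879 µg/L = 0.000879 mg/L.
After complete mixing, C₀ = (0.1389·0.0943 + 31·0.000879) / 31.14 = 0.001296 mg/L.
Travel time t = 3.6e+04 m / 0.19 m/s = 1.895e+05 s = 2.193 d.
C = 0.001296·exp(−0.020·2.193) = 0.001296·0.9571 = 0.00124 mg/L.

0.00124 mg/L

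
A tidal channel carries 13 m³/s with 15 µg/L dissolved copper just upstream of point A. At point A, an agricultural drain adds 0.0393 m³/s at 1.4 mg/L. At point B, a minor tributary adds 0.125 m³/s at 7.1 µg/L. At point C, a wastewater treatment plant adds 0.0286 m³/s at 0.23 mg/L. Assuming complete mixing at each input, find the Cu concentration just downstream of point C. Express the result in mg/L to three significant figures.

0.0195 mg/L

15 µg/L = 0.015 mg/L.
After input A: C = (13·0.015 + 0.0393·1.4) / 13.04 = 0.01917 mg/L.
7.1 µg/L = 0.0071 mg/L.
After input B: C = (13.04·0.01917 + 0.125·0.0071) / 13.16 = 0.01906 mg/L.
After input C: C = (13.16·0.01906 + 0.0286·0.23) / 13.19 = 0.01952 mg/L.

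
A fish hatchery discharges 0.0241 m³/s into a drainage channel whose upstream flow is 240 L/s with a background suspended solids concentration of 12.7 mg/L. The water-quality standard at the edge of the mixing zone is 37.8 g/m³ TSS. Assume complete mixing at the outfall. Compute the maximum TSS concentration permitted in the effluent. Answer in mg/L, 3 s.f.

240 L/s = 0.24 m³/s.
Mass balance: 37.8·0.2641 = 0.0241·Cₑ + 0.24·12.7.
Cₑ = (9.983 − 3.048) / 0.0241 = 287.8 mg/L.

288 mg/L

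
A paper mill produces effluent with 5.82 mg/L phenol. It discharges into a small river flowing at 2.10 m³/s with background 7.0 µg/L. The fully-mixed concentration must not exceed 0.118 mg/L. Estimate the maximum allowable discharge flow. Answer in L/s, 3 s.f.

7.0 µg/L = 0.007 mg/L.
Mass balance at complete mixing: C_std·(Q_w + Q_r) = Q_w·C_e + Q_r·C_b.
Rearranging, Q_w = Q_r·(C_std − C_b)/(C_e − C_std) = 2.10·(0.118 − 0.007) / (5.82 − 0.118) = 0.04088 m³/s.
= 40.88 L/s.

40.9 L/s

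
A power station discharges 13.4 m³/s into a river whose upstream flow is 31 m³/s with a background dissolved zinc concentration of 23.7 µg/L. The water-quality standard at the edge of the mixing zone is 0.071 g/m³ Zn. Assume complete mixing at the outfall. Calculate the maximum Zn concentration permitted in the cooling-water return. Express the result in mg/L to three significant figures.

23.7 µg/L = 0.0237 mg/L.
Mass balance: 0.071·44.4 = 13.4·Cₑ + 31·0.0237.
Cₑ = (3.152 − 0.7347) / 13.4 = 0.1804 mg/L.

0.180 mg/L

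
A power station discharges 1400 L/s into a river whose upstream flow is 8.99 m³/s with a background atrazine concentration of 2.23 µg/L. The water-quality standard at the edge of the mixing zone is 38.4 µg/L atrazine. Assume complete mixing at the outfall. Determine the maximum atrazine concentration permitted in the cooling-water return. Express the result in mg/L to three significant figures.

1400 L/s = 1.4 m³/s.
2.23 µg/L = 0.00223 mg/L.
38.4 µg/L = 0.0384 mg/L.
Mass balance: 0.0384·10.39 = 1.4·Cₑ + 8.99·0.00223.
Cₑ = (0.399 − 0.02005) / 1.4 = 0.2707 mg/L.

0.271 mg/L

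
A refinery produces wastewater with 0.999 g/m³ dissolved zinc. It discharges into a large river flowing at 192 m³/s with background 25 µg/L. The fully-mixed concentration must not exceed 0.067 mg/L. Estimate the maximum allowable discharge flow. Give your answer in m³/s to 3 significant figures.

8.65 m³/s

25 µg/L = 0.025 mg/L.
Mass balance at complete mixing: C_std·(Q_w + Q_r) = Q_w·C_e + Q_r·C_b.
Rearranging, Q_w = Q_r·(C_std − C_b)/(C_e − C_std) = 192·(0.067 − 0.025) / (0.999 − 0.067) = 8.652 m³/s.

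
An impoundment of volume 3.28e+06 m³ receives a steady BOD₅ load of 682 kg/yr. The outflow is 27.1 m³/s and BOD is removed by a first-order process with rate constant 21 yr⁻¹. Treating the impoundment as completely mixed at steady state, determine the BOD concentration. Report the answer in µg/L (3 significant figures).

0.738 µg/L

Outflow Q = 27.1 m³/s × 3.156e+07 s/yr = 8.552e+08 m³/yr.
Steady-state CSTR mass balance: W = Q·C + k·V·C, so C = W/(Q + kV).
Q + kV = 8.552e+08 + 21·3.28e+06 = 9.241e+08 m³/yr.
C = 682/9.241e+08 = 7.38e-07 kg/m³ = 0.000738 mg/L = 0.738 µg/L.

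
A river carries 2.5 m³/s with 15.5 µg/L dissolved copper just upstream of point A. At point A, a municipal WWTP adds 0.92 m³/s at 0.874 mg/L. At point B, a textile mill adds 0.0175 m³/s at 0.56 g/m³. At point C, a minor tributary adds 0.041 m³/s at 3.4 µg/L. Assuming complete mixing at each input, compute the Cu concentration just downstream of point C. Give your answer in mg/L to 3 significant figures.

15.5 µg/L = 0.0155 mg/L.
After input A: C = (2.5·0.0155 + 0.92·0.874) / 3.42 = 0.2464 mg/L.
After input B: C = (3.42·0.2464 + 0.0175·0.56) / 3.438 = 0.248 mg/L.
3.4 µg/L = 0.0034 mg/L.
After input C: C = (3.438·0.248 + 0.041·0.0034) / 3.478 = 0.2452 mg/L.

0.245 mg/L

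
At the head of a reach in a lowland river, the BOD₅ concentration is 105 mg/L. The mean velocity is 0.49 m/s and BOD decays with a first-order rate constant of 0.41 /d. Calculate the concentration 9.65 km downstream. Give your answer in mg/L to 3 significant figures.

95.6 mg/L

Travel time t = 9.65 km / 0.49 m/s = 9650/0.49 = 1.969e+04 s = 0.2279 d.
First-order decay: C = 105·exp(−0.41·0.2279) = 105·0.9108 = 95.63 mg/L.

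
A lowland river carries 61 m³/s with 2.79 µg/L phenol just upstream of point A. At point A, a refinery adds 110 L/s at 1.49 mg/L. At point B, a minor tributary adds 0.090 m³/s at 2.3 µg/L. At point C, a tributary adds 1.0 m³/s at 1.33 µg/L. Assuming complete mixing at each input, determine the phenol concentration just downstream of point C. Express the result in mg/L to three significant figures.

2.79 µg/L = 0.00279 mg/L.
110 L/s = 0.11 m³/s.
After input A: C = (61·0.00279 + 0.11·1.49) / 61.11 = 0.005467 mg/L.
2.3 µg/L = 0.0023 mg/L.
After input B: C = (61.11·0.005467 + 0.09·0.0023) / 61.2 = 0.005462 mg/L.
1.33 µg/L = 0.00133 mg/L.
After input C: C = (61.2·0.005462 + 1·0.00133) / 62.2 = 0.005396 mg/L.

0.00540 mg/L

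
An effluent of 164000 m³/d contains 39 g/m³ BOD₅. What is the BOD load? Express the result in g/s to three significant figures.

74.0 g/s

164000 m³/d = 1.898 m³/s.
Mass flux = Q·C = 1.898 m³/s × 39 g/m³ = 74.03 g/s.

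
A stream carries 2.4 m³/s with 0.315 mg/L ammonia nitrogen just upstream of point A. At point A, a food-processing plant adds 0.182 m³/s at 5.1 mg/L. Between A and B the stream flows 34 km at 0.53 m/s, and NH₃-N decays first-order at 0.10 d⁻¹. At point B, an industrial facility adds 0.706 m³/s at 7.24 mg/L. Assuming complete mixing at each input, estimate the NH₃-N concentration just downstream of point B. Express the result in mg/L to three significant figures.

After input A: C = (2.4·0.315 + 0.182·5.1) / 2.582 = 0.6523 mg/L.
Over the 34 km reach to input B (t = 6.415e+04 s = 0.7425 d), decay gives C = 0.6523·exp(−0.10·0.7425) = 0.6056 mg/L.
After input B: C = (2.582·0.6056 + 0.706·7.24) / 3.288 = 2.03 mg/L.

2.03 mg/L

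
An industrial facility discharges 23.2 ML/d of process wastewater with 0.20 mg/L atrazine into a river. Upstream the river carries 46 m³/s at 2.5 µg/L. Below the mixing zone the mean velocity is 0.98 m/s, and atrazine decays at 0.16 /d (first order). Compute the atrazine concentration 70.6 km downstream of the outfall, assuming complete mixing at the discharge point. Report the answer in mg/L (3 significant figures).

0.00319 mg/L

23.2 ML/d = 0.2685 m³/s.
2.5 µg/L = 0.0025 mg/L.
After complete mixing, C₀ = (0.2685·0.2 + 46·0.0025) / 46.27 = 0.003646 mg/L.
Travel time t = 7.06e+04 m / 0.98 m/s = 7.204e+04 s = 0.8338 d.
C = 0.003646·exp(−0.16·0.8338) = 0.003646·0.8751 = 0.003191 mg/L.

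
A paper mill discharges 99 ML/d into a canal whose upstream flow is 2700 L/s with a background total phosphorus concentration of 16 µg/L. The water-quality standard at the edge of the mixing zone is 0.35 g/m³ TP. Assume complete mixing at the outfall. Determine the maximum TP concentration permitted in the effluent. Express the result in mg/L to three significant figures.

99 ML/d = 1.146 m³/s.
2700 L/s = 2.7 m³/s.
16 µg/L = 0.016 mg/L.
Mass balance: 0.35·3.846 = 1.146·Cₑ + 2.7·0.016.
Cₑ = (1.346 − 0.0432) / 1.146 = 1.137 mg/L.

1.14 mg/L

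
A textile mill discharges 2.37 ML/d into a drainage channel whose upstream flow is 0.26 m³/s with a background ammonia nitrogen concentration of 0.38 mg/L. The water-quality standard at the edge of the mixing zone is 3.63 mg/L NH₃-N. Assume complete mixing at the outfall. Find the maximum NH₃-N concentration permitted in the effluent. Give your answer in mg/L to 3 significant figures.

2.37 ML/d = 0.02743 m³/s.
Mass balance: 3.63·0.2874 = 0.02743·Cₑ + 0.26·0.38.
Cₑ = (1.043 − 0.0988) / 0.02743 = 34.44 mg/L.

34.4 mg/L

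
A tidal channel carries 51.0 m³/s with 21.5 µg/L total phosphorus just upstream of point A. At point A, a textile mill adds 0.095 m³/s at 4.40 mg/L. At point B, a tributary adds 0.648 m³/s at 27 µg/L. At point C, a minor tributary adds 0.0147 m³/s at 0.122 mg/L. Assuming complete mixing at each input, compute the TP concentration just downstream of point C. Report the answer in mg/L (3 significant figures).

0.0296 mg/L

21.5 µg/L = 0.0215 mg/L.
After input A: C = (51·0.0215 + 0.095·4.4) / 51.09 = 0.02964 mg/L.
27 µg/L = 0.027 mg/L.
After input B: C = (51.09·0.02964 + 0.648·0.027) / 51.74 = 0.02961 mg/L.
After input C: C = (51.74·0.02961 + 0.0147·0.122) / 51.76 = 0.02963 mg/L.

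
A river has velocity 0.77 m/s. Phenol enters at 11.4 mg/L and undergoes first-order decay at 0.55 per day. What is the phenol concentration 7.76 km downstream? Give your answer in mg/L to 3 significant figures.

Travel time t = 7.76 km / 0.77 m/s = 7760/0.77 = 1.008e+04 s = 0.1166 d.
First-order decay: C = 11.4·exp(−0.55·0.1166) = 11.4·0.9379 = 10.69 mg/L.

10.7 mg/L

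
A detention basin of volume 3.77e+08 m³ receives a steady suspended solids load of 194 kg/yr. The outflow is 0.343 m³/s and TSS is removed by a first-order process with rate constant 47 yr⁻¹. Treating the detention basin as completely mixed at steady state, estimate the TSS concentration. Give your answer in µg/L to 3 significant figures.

Outflow Q = 0.343 m³/s × 3.156e+07 s/yr = 1.082e+07 m³/yr.
Steady-state CSTR mass balance: W = Q·C + k·V·C, so C = W/(Q + kV).
Q + kV = 1.082e+07 + 47·3.77e+08 = 1.773e+10 m³/yr.
C = 194/1.773e+10 = 1.094e-08 kg/m³ = 1.094e-05 mg/L = 0.01094 µg/L.

0.0109 µg/L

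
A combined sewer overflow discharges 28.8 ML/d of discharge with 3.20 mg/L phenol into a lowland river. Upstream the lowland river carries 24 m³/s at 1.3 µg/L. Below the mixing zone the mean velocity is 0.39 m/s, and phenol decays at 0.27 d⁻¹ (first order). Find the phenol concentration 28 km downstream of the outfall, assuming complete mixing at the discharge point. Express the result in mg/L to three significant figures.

28.8 ML/d = 0.3333 m³/s.
1.3 µg/L = 0.0013 mg/L.
After complete mixing, C₀ = (0.3333·3.2 + 24·0.0013) / 24.33 = 0.04512 mg/L.
Travel time t = 2.8e+04 m / 0.39 m/s = 7.179e+04 s = 0.831 d.
C = 0.04512·exp(−0.27·0.831) = 0.04512·0.799 = 0.03605 mg/L.

0.0361 mg/L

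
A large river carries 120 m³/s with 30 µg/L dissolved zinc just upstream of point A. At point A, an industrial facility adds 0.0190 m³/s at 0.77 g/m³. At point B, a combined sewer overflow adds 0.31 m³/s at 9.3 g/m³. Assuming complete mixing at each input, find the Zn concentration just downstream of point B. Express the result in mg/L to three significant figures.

30 µg/L = 0.03 mg/L.
After input A: C = (120·0.03 + 0.019·0.77) / 120 = 0.03012 mg/L.
After input B: C = (120·0.03012 + 0.31·9.3) / 120.3 = 0.054 mg/L.

0.0540 mg/L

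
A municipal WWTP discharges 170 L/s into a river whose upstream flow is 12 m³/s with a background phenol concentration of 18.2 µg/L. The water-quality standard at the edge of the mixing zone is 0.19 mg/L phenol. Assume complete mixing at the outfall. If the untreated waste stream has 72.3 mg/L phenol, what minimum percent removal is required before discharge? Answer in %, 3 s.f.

83.0 %

170 L/s = 0.17 m³/s.
18.2 µg/L = 0.0182 mg/L.
Mass balance: 0.19·12.17 = 0.17·Cₑ + 12·0.0182.
Cₑ = (2.312 − 0.2184) / 0.17 = 12.32 mg/L.
Required removal = 1 − 12.32/72.3 = 82.96 %.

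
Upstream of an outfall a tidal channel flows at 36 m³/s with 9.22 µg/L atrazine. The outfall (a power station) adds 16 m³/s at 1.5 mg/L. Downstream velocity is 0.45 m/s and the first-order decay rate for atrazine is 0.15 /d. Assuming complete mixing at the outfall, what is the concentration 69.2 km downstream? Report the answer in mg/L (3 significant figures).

9.22 µg/L = 0.00922 mg/L.
After complete mixing, C₀ = (16·1.5 + 36·0.00922) / 52 = 0.4679 mg/L.
Travel time t = 6.92e+04 m / 0.45 m/s = 1.538e+05 s = 1.78 d.
C = 0.4679·exp(−0.15·1.78) = 0.4679·0.7657 = 0.3583 mg/L.

0.358 mg/L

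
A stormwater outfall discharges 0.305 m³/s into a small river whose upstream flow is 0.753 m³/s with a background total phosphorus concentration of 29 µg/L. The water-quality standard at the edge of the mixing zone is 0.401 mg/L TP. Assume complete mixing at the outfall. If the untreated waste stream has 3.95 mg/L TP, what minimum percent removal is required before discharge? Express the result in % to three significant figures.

66.6 %

29 µg/L = 0.029 mg/L.
Mass balance: 0.401·1.058 = 0.305·Cₑ + 0.753·0.029.
Cₑ = (0.4243 − 0.02184) / 0.305 = 1.319 mg/L.
Required removal = 1 − 1.319/3.95 = 66.6 %.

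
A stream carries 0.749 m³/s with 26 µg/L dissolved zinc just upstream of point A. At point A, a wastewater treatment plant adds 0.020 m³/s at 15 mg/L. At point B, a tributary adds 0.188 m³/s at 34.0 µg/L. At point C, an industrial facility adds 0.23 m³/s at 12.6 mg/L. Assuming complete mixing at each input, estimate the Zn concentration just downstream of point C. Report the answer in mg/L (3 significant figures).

2.72 mg/L

26 µg/L = 0.026 mg/L.
After input A: C = (0.749·0.026 + 0.02·15) / 0.769 = 0.4154 mg/L.
34.0 µg/L = 0.034 mg/L.
After input B: C = (0.769·0.4154 + 0.188·0.034) / 0.957 = 0.3405 mg/L.
After input C: C = (0.957·0.3405 + 0.23·12.6) / 1.187 = 2.716 mg/L.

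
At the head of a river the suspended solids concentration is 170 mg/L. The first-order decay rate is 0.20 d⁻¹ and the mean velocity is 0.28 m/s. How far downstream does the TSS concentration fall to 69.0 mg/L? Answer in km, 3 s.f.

109 km

From C = C₀·e^(−kt), t = ln(C₀/C)/k = ln(170/69.0)/0.20 = 0.9017/0.20 = 4.508 d.
Distance = v·t = 0.28 m/s × 3.895e+05 s = 1.091e+05 m = 109.1 km.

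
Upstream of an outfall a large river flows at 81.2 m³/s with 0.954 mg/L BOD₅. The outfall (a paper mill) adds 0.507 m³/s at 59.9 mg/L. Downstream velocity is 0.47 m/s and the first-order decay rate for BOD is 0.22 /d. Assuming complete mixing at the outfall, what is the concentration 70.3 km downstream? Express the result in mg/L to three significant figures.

0.902 mg/L

After complete mixing, C₀ = (0.507·59.9 + 81.2·0.954) / 81.71 = 1.32 mg/L.
Travel time t = 7.03e+04 m / 0.47 m/s = 1.496e+05 s = 1.731 d.
C = 1.32·exp(−0.22·1.731) = 1.32·0.6833 = 0.9018 mg/L.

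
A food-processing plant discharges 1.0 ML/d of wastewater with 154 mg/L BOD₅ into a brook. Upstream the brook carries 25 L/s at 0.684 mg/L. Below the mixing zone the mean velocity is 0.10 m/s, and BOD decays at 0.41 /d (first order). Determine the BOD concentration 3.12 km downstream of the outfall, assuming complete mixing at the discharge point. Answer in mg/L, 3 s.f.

42.4 mg/L

1.0 ML/d = 0.01157 m³/s.
25 L/s = 0.025 m³/s.
After complete mixing, C₀ = (0.01157·154 + 0.025·0.684) / 0.03657 = 49.2 mg/L.
Travel time t = 3120 m / 0.10 m/s = 3.12e+04 s = 0.3611 d.
C = 49.2·exp(−0.41·0.3611) = 49.2·0.8624 = 42.43 mg/L.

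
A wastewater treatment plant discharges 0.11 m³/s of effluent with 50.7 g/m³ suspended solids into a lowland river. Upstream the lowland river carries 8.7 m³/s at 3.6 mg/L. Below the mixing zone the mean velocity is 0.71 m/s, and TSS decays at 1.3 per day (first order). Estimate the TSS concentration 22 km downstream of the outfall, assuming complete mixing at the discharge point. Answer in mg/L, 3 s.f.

After complete mixing, C₀ = (0.11·50.7 + 8.7·3.6) / 8.81 = 4.188 mg/L.
Travel time t = 2.2e+04 m / 0.71 m/s = 3.099e+04 s = 0.3586 d.
C = 4.188·exp(−1.3·0.3586) = 4.188·0.6274 = 2.627 mg/L.

2.63 mg/L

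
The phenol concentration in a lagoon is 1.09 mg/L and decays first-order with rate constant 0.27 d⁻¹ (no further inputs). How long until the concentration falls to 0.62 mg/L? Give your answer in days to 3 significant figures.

t = ln(C₀/C)/k = ln(1.09/0.62)/0.27 = 0.5642/0.27 = 2.09 d.

2.09 d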